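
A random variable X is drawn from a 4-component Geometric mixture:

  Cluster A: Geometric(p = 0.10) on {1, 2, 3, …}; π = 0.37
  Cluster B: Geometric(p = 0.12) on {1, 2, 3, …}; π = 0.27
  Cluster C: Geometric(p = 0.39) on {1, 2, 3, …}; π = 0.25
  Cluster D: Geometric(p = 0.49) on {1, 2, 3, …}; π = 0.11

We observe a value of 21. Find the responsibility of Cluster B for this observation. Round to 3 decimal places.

The responsibility of component k is π_k f_k(x) divided by Σ_j π_j f_j(x).
Component likelihoods at x = 21:
  f_A = 0.0121577
  f_B = 0.00930754
  f_C = 1.98455e-05
  f_D = 6.94384e-07
Multiply by the mixture weights:
  π_A·f_A = 0.37 × 0.0121577 = 0.00449834
  π_B·f_B = 0.27 × 0.00930754 = 0.00251303
  π_C·f_C = 0.25 × 1.98455e-05 = 4.96137e-06
  π_D·f_D = 0.11 × 6.94384e-07 = 7.63822e-08
Sum: 0.00449834 + 0.00251303 + 4.96137e-06 + 7.63822e-08 = 0.00701641
P(Cluster B | x) = 0.00251303 / 0.00701641 ≈ 0.358

0.358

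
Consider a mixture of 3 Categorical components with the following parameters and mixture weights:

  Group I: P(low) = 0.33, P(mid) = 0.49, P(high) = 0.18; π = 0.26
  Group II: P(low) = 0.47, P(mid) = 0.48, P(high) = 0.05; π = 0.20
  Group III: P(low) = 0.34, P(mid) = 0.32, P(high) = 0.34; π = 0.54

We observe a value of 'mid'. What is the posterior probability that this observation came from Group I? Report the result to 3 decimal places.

P(component k | x) = π_k·f_k(x) / marginal(x), where marginal(x) = Σ_j π_j·f_j(x).
Evaluate each component's likelihood at the observed value:
  L_I = 0.49
  L_II = 0.48
  L_III = 0.32
Weight by the priors:
  π_I·L_I = 0.26 × 0.49 = 0.1274
  π_II·L_II = 0.20 × 0.48 = 0.096
  π_III·L_III = 0.54 × 0.32 = 0.1728
Sum: 0.1274 + 0.096 + 0.1728 = 0.3962
P(Group I | the observation) = 0.1274 / 0.3962 ≈ 0.322

0.322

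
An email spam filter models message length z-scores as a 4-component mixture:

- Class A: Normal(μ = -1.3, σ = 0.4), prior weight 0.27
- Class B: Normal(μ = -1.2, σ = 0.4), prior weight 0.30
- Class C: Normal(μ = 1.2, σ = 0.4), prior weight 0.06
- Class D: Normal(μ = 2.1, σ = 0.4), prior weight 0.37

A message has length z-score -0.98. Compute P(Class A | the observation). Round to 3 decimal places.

0.432

Apply Bayes' rule: the posterior for each component is proportional to its prior times its likelihood at x.
Normal densities:
  L_A = (1/(0.4·√(2π)))·exp(−(-0.98−-1.3)²/(2·0.4²)) = 0.997356·exp(-0.32000) = 0.724229
  L_B = (1/(0.4·√(2π)))·exp(−(-0.98−-1.2)²/(2·0.4²)) = 0.997356·exp(-0.15125) = 0.85736
  L_C = (1/(0.4·√(2π)))·exp(−(-0.98−1.2)²/(2·0.4²)) = 0.997356·exp(-14.85125) = 3.54025e-07
  L_D = (1/(0.4·√(2π)))·exp(−(-0.98−2.1)²/(2·0.4²)) = 0.997356·exp(-29.64500) = 1.33104e-13
Multiply by the mixture weights:
  w_A·L_A = 0.27 × 0.724229 = 0.195542
  w_B·L_B = 0.30 × 0.85736 = 0.257208
  w_C·L_C = 0.06 × 3.54025e-07 = 2.12415e-08
  w_D·L_D = 0.37 × 1.33104e-13 = 4.92484e-14
Marginal: 0.195542 + 0.257208 + 2.12415e-08 + 4.92484e-14 = 0.45275
P(Class A | the observation) = 0.195542 / 0.45275 ≈ 0.432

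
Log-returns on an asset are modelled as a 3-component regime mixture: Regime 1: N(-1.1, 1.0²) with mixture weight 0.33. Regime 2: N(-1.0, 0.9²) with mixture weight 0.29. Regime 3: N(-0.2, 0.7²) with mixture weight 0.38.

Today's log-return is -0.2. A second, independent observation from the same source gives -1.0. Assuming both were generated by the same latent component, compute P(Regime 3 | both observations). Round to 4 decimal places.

Apply Bayes' rule: the posterior for each component is proportional to its prior times its likelihood at x.
Since both observations come from the same component, the likelihood for component k is f_k(x₁)·f_k(x₂).
  p_1 = [(1/(1.0·√(2π)))·exp(−(-0.2−-1.1)²/(2·1.0²)) = 0.398942·exp(-0.40500) = 0.266085] × [0.396953] = 0.105623
  p_2 = [(1/(0.9·√(2π)))·exp(−(-0.2−-1.0)²/(2·0.9²)) = 0.443269·exp(-0.39506) = 0.298603] × [0.443269] = 0.132362
  p_3 = [(1/(0.7·√(2π)))·exp(−(-0.2−-0.2)²/(2·0.7²)) = 0.569918·exp(-0.00000) = 0.569918] × [0.296614] = 0.169045
Multiply by the mixture weights:
  P(Z=1)·p_1 = 0.33 × 0.105623 = 0.0348557
  P(Z=2)·p_2 = 0.29 × 0.132362 = 0.0383849
  P(Z=3)·p_3 = 0.38 × 0.169045 = 0.0642372
Sum: 0.0348557 + 0.0383849 + 0.0642372 = 0.137478
P(Regime 3 | x) ≈ 0.4673

0.4673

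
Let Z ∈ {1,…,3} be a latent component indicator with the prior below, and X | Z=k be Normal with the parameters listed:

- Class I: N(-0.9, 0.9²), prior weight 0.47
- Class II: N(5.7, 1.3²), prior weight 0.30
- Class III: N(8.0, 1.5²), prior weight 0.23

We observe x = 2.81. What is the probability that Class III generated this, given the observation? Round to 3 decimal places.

0.019

By Bayes' theorem, P(k | x) = w_k f_k(x) / Σ_j w_j f_j(x).
Component likelihoods at x = 2.81:
  L_I = (1/(0.9·√(2π)))·exp(−(2.81−-0.9)²/(2·0.9²)) = 0.443269·exp(-8.49636) = 9.05203e-05
  L_II = (1/(1.3·√(2π)))·exp(−(2.81−5.7)²/(2·1.3²)) = 0.306879·exp(-2.47104) = 0.0259304
  L_III = (1/(1.5·√(2π)))·exp(−(2.81−8.0)²/(2·1.5²)) = 0.265962·exp(-5.98580) = 0.000668681
Unnormalised posteriors:
  w_I·L_I = 0.47 × 9.05203e-05 = 4.25446e-05
  w_II·L_II = 0.30 × 0.0259304 = 0.00777913
  w_III·L_III = 0.23 × 0.000668681 = 0.000153797
Marginal: 4.25446e-05 + 0.00777913 + 0.000153797 = 0.00797547
So the posterior for Class III is 0.000153797 / 0.00797547 ≈ 0.019.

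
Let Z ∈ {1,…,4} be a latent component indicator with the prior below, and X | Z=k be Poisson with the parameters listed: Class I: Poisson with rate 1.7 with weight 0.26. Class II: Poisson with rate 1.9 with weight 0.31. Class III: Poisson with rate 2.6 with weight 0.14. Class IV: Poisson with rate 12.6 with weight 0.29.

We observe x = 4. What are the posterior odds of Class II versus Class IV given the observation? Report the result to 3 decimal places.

24.516

Since P(k|x) ∝ π_k f_k(x), the posterior odds are π_i f_i(x) / (π_j f_j(x)).
Component likelihoods at x = 4:
  p_I = e^(−1.7)·1.7^4/4! = 0.0635746
  p_II = e^(−1.9)·1.9^4/4! = 0.0812164
  p_III = e^(−2.6)·2.6^4/4! = 0.141422
  p_IV = e^(−12.6)·12.6^4/4! = 0.00354128
0.0251771 / 0.00102697 ≈ 24.516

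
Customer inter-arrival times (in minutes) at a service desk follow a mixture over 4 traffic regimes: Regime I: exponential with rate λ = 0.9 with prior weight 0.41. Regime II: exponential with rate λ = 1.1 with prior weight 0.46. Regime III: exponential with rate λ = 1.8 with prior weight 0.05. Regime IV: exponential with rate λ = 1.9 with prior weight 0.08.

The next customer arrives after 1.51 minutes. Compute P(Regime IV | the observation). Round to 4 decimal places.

Apply Bayes' rule: the posterior for each component is proportional to its prior times its likelihood at x.
Component likelihoods at x = 1.51 minutes:
  L_I = 0.9·e^(−0.9·1.51) = 0.9·e^(−1.3590) = 0.231226
  L_II = 1.1·e^(−1.1·1.51) = 1.1·e^(−1.6610) = 0.208944
  L_III = 1.8·e^(−1.8·1.51) = 1.8·e^(−2.7180) = 0.118812
  L_IV = 1.9·e^(−1.9·1.51) = 1.9·e^(−2.8690) = 0.107836
Prior × likelihood for each component:
  π_I·L_I = 0.41 × 0.231226 = 0.0948026
  π_II·L_II = 0.46 × 0.208944 = 0.0961142
  π_III·L_III = 0.05 × 0.118812 = 0.0059406
  π_IV·L_IV = 0.08 × 0.107836 = 0.00862686
Evidence: 0.0948026 + 0.0961142 + 0.0059406 + 0.00862686 = 0.205484
P(Regime IV | x) ≈ 0.0420

0.0420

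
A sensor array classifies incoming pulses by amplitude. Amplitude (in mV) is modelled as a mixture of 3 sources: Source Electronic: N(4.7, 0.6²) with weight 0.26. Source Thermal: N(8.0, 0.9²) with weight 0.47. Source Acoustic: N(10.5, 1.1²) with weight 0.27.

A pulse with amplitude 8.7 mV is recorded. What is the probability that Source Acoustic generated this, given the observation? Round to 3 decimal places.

Posterior ∝ prior × likelihood, so P(k | x) ∝ w_k f_k(x); normalise over all components.
Normal densities:
  p_Electronic = (1/(0.6·√(2π)))·exp(−(8.7−4.7)²/(2·0.6²)) = 0.664904·exp(-22.22222) = 1.48515e-10
  p_Thermal = (1/(0.9·√(2π)))·exp(−(8.7−8.0)²/(2·0.9²)) = 0.443269·exp(-0.30247) = 0.327572
  p_Acoustic = (1/(1.1·√(2π)))·exp(−(8.7−10.5)²/(2·1.1²)) = 0.362675·exp(-1.33884) = 0.0950748
Weight by the priors:
  w_Electronic·p_Electronic = 0.26 × 1.48515e-10 = 3.86139e-11
  w_Thermal·p_Thermal = 0.47 × 0.327572 = 0.153959
  w_Acoustic·p_Acoustic = 0.27 × 0.0950748 = 0.0256702
Marginal: 3.86139e-11 + 0.153959 + 0.0256702 = 0.179629
Responsibility of Source Acoustic: 0.0256702 / 0.179629 ≈ 0.143

0.143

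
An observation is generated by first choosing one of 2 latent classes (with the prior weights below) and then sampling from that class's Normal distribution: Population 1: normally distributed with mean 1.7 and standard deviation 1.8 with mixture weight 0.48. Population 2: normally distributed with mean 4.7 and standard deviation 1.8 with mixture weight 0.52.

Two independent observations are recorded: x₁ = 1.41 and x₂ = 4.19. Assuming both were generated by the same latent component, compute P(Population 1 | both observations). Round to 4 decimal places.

P(component k | x) = π_k·f_k(x) / marginal(x), where marginal(x) = Σ_j π_j·f_j(x).
Since both observations come from the same component, the likelihood for component k is f_k(x₁)·f_k(x₂).
  L_1 = [0.218777] × [0.0851338] = 0.0186253
  L_2 = [0.041706] × [0.212915] = 0.00887981
Unnormalised posteriors:
  π_1·L_1 = 0.48 × 0.0186253 = 0.00894014
  π_2·L_2 = 0.52 × 0.00887981 = 0.0046175
Sum: 0.00894014 + 0.0046175 = 0.0135576
Responsibility of Population 1: 0.00894014 / 0.0135576 ≈ 0.6594

0.6594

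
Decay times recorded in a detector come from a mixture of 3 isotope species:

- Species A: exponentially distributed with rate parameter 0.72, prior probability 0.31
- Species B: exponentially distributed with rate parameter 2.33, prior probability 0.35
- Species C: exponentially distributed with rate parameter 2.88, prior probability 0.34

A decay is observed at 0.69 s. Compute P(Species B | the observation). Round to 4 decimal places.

0.3770

Posterior ∝ prior × likelihood, so P(k | x) ∝ π_k f_k(x); normalise over all components.
Exponential densities:
  L_A = 0.72·e^(−0.72·0.69) = 0.72·e^(−0.4968) = 0.438102
  L_B = 2.33·e^(−2.33·0.69) = 2.33·e^(−1.6077) = 0.466811
  L_C = 2.88·e^(−2.88·0.69) = 2.88·e^(−1.9872) = 0.394787
Weight by the priors:
  π_A·L_A = 0.31 × 0.438102 = 0.135812
  π_B·L_B = 0.35 × 0.466811 = 0.163384
  π_C·L_C = 0.34 × 0.394787 = 0.134227
Sum: 0.135812 + 0.163384 + 0.134227 = 0.433423
So the posterior for Species B is 0.163384 / 0.433423 ≈ 0.3770.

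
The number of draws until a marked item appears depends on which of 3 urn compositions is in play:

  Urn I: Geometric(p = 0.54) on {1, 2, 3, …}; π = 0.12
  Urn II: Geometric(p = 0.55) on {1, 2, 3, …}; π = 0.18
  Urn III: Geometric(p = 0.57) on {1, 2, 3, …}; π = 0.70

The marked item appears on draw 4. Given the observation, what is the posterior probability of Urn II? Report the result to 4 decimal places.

P(component k | x) = π_k·f_k(x) / marginal(x), where marginal(x) = Σ_j π_j·f_j(x).
Evaluate each component's likelihood at the observed value:
  f_I = 0.0525614
  f_II = 0.0501187
  f_III = 0.045319
Multiply by the mixture weights:
  π_I·f_I = 0.12 × 0.0525614 = 0.00630737
  π_II·f_II = 0.18 × 0.0501187 = 0.00902137
  π_III·f_III = 0.70 × 0.045319 = 0.0317233
Marginal: 0.00630737 + 0.00902137 + 0.0317233 = 0.047052
P(Urn II | 4) = 0.00902137 / 0.047052 ≈ 0.1917

0.1917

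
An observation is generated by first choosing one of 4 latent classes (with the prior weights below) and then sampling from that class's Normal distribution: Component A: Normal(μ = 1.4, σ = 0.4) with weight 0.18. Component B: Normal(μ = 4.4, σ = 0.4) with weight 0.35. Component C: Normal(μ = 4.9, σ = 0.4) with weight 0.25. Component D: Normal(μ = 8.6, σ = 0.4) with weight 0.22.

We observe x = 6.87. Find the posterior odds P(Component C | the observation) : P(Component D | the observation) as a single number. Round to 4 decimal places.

0.0709

The posterior odds equal the prior odds times the likelihood ratio: (P(Z=i)/P(Z=j))·(f_i(x)/f_j(x)).
Evaluate each component's likelihood at the observed value:
  p_A = 2.4609e-41
  p_B = 5.23468e-09
  p_C = 5.39272e-06
  p_D = 8.64919e-05
Odds = (0.25/0.22) × (5.39272e-06/8.64919e-05) = 1.13636 × 0.0623495 ≈ 0.0709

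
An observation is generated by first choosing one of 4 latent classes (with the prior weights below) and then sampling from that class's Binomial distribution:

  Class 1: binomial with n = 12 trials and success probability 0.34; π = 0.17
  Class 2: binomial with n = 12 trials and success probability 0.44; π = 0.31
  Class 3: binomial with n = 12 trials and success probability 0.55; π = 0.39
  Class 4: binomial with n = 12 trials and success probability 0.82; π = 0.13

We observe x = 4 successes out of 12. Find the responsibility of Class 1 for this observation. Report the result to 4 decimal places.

0.3217

Apply Bayes' rule: the posterior for each component is proportional to its prior times its likelihood at x.
Evaluate each component's likelihood at the observed value:
  p_1 = 0.238162
  p_2 = 0.17944
  p_3 = 0.0761651
  p_4 = 0.000246627
Unnormalised posteriors:
  P(Z=1)·p_1 = 0.17 × 0.238162 = 0.0404875
  P(Z=2)·p_2 = 0.31 × 0.17944 = 0.0556265
  P(Z=3)·p_3 = 0.39 × 0.0761651 = 0.0297044
  P(Z=4)·p_4 = 0.13 × 0.000246627 = 3.20615e-05
Evidence: 0.0404875 + 0.0556265 + 0.0297044 + 3.20615e-05 = 0.12585
P(Class 1 | x) ≈ 0.3217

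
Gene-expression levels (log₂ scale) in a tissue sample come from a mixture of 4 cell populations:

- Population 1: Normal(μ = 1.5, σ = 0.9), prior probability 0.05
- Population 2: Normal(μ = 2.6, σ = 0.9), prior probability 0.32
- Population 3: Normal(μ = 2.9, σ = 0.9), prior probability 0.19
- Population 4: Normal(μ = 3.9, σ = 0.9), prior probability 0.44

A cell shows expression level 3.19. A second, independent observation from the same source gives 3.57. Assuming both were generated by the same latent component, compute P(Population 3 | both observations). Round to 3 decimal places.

0.234

By Bayes' theorem, P(k | x) = π_k f_k(x) / Σ_j π_j f_j(x).
Since both observations come from the same component, the likelihood for component k is f_k(x₁)·f_k(x₂).
  L_1 = [(1/(0.9·√(2π)))·exp(−(3.19−1.5)²/(2·0.9²)) = 0.443269·exp(-1.76302) = 0.0760319] × [0.0314745] = 0.00239306
  L_2 = [(1/(0.9·√(2π)))·exp(−(3.19−2.6)²/(2·0.9²)) = 0.443269·exp(-0.21488) = 0.357559] × [0.247987] = 0.0886699
  L_3 = [(1/(0.9·√(2π)))·exp(−(3.19−2.9)²/(2·0.9²)) = 0.443269·exp(-0.05191) = 0.420845] × [0.335989] = 0.141399
  L_4 = [(1/(0.9·√(2π)))·exp(−(3.19−3.9)²/(2·0.9²)) = 0.443269·exp(-0.31117) = 0.324733] × [0.414451] = 0.134586
Multiply by the mixture weights:
  π_1·L_1 = 0.05 × 0.00239306 = 0.000119653
  π_2·L_2 = 0.32 × 0.0886699 = 0.0283744
  π_3·L_3 = 0.19 × 0.141399 = 0.0268658
  π_4·L_4 = 0.44 × 0.134586 = 0.0592179
Denominator: 0.000119653 + 0.0283744 + 0.0268658 + 0.0592179 = 0.114578
Responsibility of Population 3: 0.0268658 / 0.114578 ≈ 0.234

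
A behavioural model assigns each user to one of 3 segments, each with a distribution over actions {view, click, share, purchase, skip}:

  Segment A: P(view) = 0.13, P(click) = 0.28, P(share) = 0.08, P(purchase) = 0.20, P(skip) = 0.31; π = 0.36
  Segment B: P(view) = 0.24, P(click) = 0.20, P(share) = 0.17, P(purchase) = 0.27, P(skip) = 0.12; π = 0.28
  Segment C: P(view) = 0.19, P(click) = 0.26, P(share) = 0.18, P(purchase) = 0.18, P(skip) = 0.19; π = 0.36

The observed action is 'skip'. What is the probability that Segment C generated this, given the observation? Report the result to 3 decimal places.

P(component k | x) = P(Z=k)·f_k(x) / marginal(x), where marginal(x) = Σ_j P(Z=j)·f_j(x).
Component likelihoods at x = 'skip':
  L_A = P(skip | comp) = 0.31
  L_B = P(skip | comp) = 0.12
  L_C = P(skip | comp) = 0.19
Prior × likelihood for each component:
  P(Z=A)·L_A = 0.36 × 0.31 = 0.1116
  P(Z=B)·L_B = 0.28 × 0.12 = 0.0336
  P(Z=C)·L_C = 0.36 × 0.19 = 0.0684
Marginal: 0.1116 + 0.0336 + 0.0684 = 0.2136
P(Segment C | the observation) = 0.0684 / 0.2136 ≈ 0.320

0.320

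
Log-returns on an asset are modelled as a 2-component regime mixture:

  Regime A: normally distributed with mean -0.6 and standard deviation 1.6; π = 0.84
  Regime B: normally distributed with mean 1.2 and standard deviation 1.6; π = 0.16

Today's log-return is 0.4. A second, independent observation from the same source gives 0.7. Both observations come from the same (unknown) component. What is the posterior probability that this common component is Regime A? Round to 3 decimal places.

Apply Bayes' rule: the posterior for each component is proportional to its prior times its likelihood at x.
Since both observations come from the same component, the likelihood for component k is f_k(x₁)·f_k(x₂).
  L_A = [(1/(1.6·√(2π)))·exp(−(0.4−-0.6)²/(2·1.6²)) = 0.249339·exp(-0.19531) = 0.205101] × [0.179242] = 0.0367626
  L_B = [(1/(1.6·√(2π)))·exp(−(0.4−1.2)²/(2·1.6²)) = 0.249339·exp(-0.12500) = 0.220041] × [0.237457] = 0.0522502
Multiply by the mixture weights:
  π_A·L_A = 0.84 × 0.0367626 = 0.0308806
  π_B·L_B = 0.16 × 0.0522502 = 0.00836002
Evidence: 0.0308806 + 0.00836002 = 0.0392406
P(Regime A | x) ≈ 0.787

0.787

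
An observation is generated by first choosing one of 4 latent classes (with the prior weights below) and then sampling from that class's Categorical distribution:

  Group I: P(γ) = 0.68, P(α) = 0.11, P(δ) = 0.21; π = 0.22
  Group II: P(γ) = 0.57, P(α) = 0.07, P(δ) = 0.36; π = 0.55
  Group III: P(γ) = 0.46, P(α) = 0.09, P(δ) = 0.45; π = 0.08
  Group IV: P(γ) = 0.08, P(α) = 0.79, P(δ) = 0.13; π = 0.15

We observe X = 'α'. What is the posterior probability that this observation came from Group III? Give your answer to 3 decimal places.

0.038

By Bayes' theorem, P(k | x) = π_k f_k(x) / Σ_j π_j f_j(x).
Categorical probabilities:
  p_I = P(α | comp) = 0.11
  p_II = P(α | comp) = 0.07
  p_III = P(α | comp) = 0.09
  p_IV = P(α | comp) = 0.79
Prior × likelihood for each component:
  π_I·p_I = 0.22 × 0.11 = 0.0242
  π_II·p_II = 0.55 × 0.07 = 0.0385
  π_III·p_III = 0.08 × 0.09 = 0.0072
  π_IV·p_IV = 0.15 × 0.79 = 0.1185
Sum: 0.0242 + 0.0385 + 0.0072 + 0.1185 = 0.1884
P(Group III | data) ≈ 0.038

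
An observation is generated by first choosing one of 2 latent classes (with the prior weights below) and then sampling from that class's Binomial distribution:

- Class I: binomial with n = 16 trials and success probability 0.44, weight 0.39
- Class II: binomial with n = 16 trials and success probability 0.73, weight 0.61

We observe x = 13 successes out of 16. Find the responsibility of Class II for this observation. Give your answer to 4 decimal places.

0.9922

Posterior ∝ prior × likelihood, so P(k | x) ∝ P(Z=k) f_k(x); normalise over all components.
Component likelihoods at x = 13 successes out of 16:
  p_I = C(16,13)·0.44^13·0.56^3 = 560·2.31678e-05·0.175616 = 0.00227844
  p_II = C(16,13)·0.73^13·0.27^3 = 560·0.0167185·0.019683 = 0.184279
Prior × likelihood for each component:
  P(Z=I)·p_I = 0.39 × 0.00227844 = 0.00088859
  P(Z=II)·p_II = 0.61 × 0.184279 = 0.11241
Normaliser: 0.00088859 + 0.11241 = 0.113299
P(Class II | 13 successes out of 16) ≈ 0.9922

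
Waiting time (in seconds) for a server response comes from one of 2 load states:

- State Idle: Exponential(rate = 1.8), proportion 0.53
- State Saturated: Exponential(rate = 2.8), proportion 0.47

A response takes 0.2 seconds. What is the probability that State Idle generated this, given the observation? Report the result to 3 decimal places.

Posterior ∝ prior × likelihood, so P(k | x) ∝ P(Z=k) f_k(x); normalise over all components.
Exponential densities:
  L_Idle = 1.8·e^(−1.8·0.2) = 1.8·e^(−0.3600) = 1.25582
  L_Saturated = 2.8·e^(−2.8·0.2) = 2.8·e^(−0.5600) = 1.59939
Weight by the priors:
  P(Z=Idle)·L_Idle = 0.53 × 1.25582 = 0.665583
  P(Z=Saturated)·L_Saturated = 0.47 × 1.59939 = 0.751711
Marginal: 0.665583 + 0.751711 = 1.41729
So the posterior for State Idle is 0.665583 / 1.41729 ≈ 0.470.

0.470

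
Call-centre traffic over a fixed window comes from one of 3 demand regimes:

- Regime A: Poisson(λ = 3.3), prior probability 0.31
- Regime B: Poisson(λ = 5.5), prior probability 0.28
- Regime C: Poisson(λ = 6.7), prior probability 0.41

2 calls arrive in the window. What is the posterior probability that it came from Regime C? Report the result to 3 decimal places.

0.125

Posterior ∝ prior × likelihood, so P(k | x) ∝ P(Z=k) f_k(x); normalise over all components.
Evaluate each component's likelihood at the observed value:
  L_A = e^(−3.3)·3.3^2/2! = 0.200829
  L_B = e^(−5.5)·5.5^2/2! = 0.0618124
  L_C = e^(−6.7)·6.7^2/2! = 0.0276278
Multiply by the mixture weights:
  P(Z=A)·L_A = 0.31 × 0.200829 = 0.0622569
  P(Z=B)·L_B = 0.28 × 0.0618124 = 0.0173075
  P(Z=C)·L_C = 0.41 × 0.0276278 = 0.0113274
Marginal: 0.0622569 + 0.0173075 + 0.0113274 = 0.0908918
Responsibility of Regime C: 0.0113274 / 0.0908918 ≈ 0.125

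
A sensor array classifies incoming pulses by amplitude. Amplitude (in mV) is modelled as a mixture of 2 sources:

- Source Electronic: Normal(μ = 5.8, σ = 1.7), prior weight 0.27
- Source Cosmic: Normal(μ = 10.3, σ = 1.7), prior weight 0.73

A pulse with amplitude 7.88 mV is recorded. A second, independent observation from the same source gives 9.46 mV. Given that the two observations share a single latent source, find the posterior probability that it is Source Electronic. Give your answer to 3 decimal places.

Apply Bayes' rule: the posterior for each component is proportional to its prior times its likelihood at x.
Since both observations come from the same component, the likelihood for component k is f_k(x₁)·f_k(x₂).
  p_Electronic = [0.111016] × [0.023118] = 0.00256647
  p_Cosmic = [0.0851974] × [0.207704] = 0.0176958
Multiply by the mixture weights:
  w_Electronic·p_Electronic = 0.27 × 0.00256647 = 0.000692947
  w_Cosmic·p_Cosmic = 0.73 × 0.0176958 = 0.0129179
Normaliser: 0.000692947 + 0.0129179 = 0.0136109
P(Source Electronic | x₁, x₂) = 0.000692947 / 0.0136109 ≈ 0.051

0.051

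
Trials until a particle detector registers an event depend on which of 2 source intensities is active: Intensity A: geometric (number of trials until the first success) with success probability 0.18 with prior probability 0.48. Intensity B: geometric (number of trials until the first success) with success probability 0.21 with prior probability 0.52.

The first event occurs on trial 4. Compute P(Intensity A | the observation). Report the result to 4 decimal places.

The responsibility of component k is P(Z=k) f_k(x) divided by Σ_j P(Z=j) f_j(x).
Evaluate each component's likelihood at the observed value:
  L_A = 0.0992462
  L_B = 0.103538
Prior × likelihood for each component:
  P(Z=A)·L_A = 0.48 × 0.0992462 = 0.0476382
  P(Z=B)·L_B = 0.52 × 0.103538 = 0.0538399
Denominator: 0.0476382 + 0.0538399 = 0.101478
So the posterior for Intensity A is 0.0476382 / 0.101478 ≈ 0.4694.

0.4694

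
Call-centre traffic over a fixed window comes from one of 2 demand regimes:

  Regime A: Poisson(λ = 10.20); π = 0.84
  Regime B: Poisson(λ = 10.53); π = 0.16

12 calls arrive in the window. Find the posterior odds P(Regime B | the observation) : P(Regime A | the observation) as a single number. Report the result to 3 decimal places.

The posterior odds equal the prior odds times the likelihood ratio: (π_i/π_j)·(f_i(x)/f_j(x)).
Poisson probabilities:
  L_A = e^(−10.20)·10.20^12/12! = 0.098415
  L_B = e^(−10.53)·10.53^12/12! = 0.103677
Odds = (0.16/0.84) × (0.103677/0.098415) = 0.190476 × 1.05347 ≈ 0.201

0.201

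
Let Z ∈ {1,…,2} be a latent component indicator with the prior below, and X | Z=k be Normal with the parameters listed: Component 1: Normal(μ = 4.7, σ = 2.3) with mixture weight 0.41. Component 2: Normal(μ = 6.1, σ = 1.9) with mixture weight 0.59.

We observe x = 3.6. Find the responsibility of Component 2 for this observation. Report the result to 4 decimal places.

The responsibility of component k is π_k f_k(x) divided by Σ_j π_j f_j(x).
Evaluate each component's likelihood at the observed value:
  L_1 = (1/(2.3·√(2π)))·exp(−(3.6−4.7)²/(2·2.3²)) = 0.173453·exp(-0.11437) = 0.154708
  L_2 = (1/(1.9·√(2π)))·exp(−(3.6−6.1)²/(2·1.9²)) = 0.209970·exp(-0.86565) = 0.0883505
Multiply by the mixture weights:
  π_1·L_1 = 0.41 × 0.154708 = 0.0634304
  π_2·L_2 = 0.59 × 0.0883505 = 0.0521268
Marginal: 0.0634304 + 0.0521268 = 0.115557
So the posterior for Component 2 is 0.0521268 / 0.115557 ≈ 0.4511.

0.4511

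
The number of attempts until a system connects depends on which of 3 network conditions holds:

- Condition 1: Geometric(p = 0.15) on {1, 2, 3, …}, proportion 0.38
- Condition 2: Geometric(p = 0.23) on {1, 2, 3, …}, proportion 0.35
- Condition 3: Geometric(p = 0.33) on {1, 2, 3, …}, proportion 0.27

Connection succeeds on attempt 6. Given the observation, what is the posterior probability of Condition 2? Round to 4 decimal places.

0.3686

Posterior ∝ prior × likelihood, so P(k | x) ∝ w_k f_k(x); normalise over all components.
Evaluate each component's likelihood at the observed value:
  f_1 = 0.0665558
  f_2 = 0.062256
  f_3 = 0.0445541
Weight by the priors:
  w_1·f_1 = 0.38 × 0.0665558 = 0.0252912
  w_2·f_2 = 0.35 × 0.062256 = 0.0217896
  w_3·f_3 = 0.27 × 0.0445541 = 0.0120296
Evidence: 0.0252912 + 0.0217896 + 0.0120296 = 0.0591104
Responsibility of Condition 2: 0.0217896 / 0.0591104 ≈ 0.3686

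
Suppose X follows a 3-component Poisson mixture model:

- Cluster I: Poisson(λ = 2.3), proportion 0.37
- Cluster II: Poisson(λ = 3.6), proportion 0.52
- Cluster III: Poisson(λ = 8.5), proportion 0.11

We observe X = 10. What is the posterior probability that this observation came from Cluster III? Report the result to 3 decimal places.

Apply Bayes' rule: the posterior for each component is proportional to its prior times its likelihood at x.
Evaluate each component's likelihood at the observed value:
  f_I = e^(−2.3)·2.3^10/10! = 0.000114456
  f_II = e^(−3.6)·3.6^10/10! = 0.00275297
  f_III = e^(−8.5)·8.5^10/10! = 0.110388
Unnormalised posteriors:
  π_I·f_I = 0.37 × 0.000114456 = 4.23487e-05
  π_II·f_II = 0.52 × 0.00275297 = 0.00143155
  π_III·f_III = 0.11 × 0.110388 = 0.0121427
Denominator: 4.23487e-05 + 0.00143155 + 0.0121427 = 0.0136166
P(Cluster III | x) ≈ 0.892

0.892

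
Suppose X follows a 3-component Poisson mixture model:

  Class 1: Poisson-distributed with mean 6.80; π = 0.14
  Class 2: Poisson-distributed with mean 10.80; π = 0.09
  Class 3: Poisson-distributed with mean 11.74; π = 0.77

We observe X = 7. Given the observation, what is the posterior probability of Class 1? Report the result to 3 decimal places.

By Bayes' theorem, P(k | x) = π_k f_k(x) / Σ_j π_j f_j(x).
Component likelihoods at x = 7:
  p_1 = e^(−6.80)·6.80^7/7! = 0.148569
  p_2 = e^(−10.80)·10.80^7/7! = 0.0693674
  p_3 = e^(−11.74)·11.74^7/7! = 0.0485992
Weight by the priors:
  π_1·p_1 = 0.14 × 0.148569 = 0.0207997
  π_2·p_2 = 0.09 × 0.0693674 = 0.00624307
  π_3·p_3 = 0.77 × 0.0485992 = 0.0374214
Denominator: 0.0207997 + 0.00624307 + 0.0374214 = 0.0644641
P(Class 1 | 7) ≈ 0.323

0.323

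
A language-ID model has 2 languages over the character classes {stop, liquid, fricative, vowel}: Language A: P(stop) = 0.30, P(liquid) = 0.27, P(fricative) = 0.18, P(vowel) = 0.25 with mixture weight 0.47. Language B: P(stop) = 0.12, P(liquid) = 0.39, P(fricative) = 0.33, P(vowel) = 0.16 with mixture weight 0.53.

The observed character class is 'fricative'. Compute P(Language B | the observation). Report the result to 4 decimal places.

Posterior ∝ prior × likelihood, so P(k | x) ∝ π_k f_k(x); normalise over all components.
Categorical probabilities:
  p_A = 0.18
  p_B = 0.33
Multiply by the mixture weights:
  π_A·p_A = 0.47 × 0.18 = 0.0846
  π_B·p_B = 0.53 × 0.33 = 0.1749
Marginal: 0.0846 + 0.1749 = 0.2595
P(Language B | x) ≈ 0.6740

0.6740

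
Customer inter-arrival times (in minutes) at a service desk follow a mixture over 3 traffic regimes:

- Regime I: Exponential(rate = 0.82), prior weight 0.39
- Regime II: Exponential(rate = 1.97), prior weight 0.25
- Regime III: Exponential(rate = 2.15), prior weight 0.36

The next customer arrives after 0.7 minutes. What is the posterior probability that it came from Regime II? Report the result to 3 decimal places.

The responsibility of component k is π_k f_k(x) divided by Σ_j π_j f_j(x).
Evaluate each component's likelihood at the observed value:
  f_I = 0.46188
  f_II = 0.496106
  f_III = 0.477337
Multiply by the mixture weights:
  π_I·f_I = 0.39 × 0.46188 = 0.180133
  π_II·f_II = 0.25 × 0.496106 = 0.124026
  π_III·f_III = 0.36 × 0.477337 = 0.171841
Denominator: 0.180133 + 0.124026 + 0.171841 = 0.476001
P(Regime II | x) = 0.124026 / 0.476001 ≈ 0.261

0.261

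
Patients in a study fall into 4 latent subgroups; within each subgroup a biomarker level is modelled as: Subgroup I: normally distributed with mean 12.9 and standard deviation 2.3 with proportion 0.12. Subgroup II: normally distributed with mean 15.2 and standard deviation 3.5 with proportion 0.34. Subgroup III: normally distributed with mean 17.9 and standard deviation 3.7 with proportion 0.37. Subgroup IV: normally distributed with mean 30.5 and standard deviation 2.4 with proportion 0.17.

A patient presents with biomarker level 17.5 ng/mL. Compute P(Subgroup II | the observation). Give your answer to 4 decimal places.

0.4237

Apply Bayes' rule: the posterior for each component is proportional to its prior times its likelihood at x.
Normal densities:
  L_I = (1/(2.3·√(2π)))·exp(−(17.5−12.9)²/(2·2.3²)) = 0.173453·exp(-2.00000) = 0.0234743
  L_II = (1/(3.5·√(2π)))·exp(−(17.5−15.2)²/(2·3.5²)) = 0.113984·exp(-0.21592) = 0.091848
  L_III = (1/(3.7·√(2π)))·exp(−(17.5−17.9)²/(2·3.7²)) = 0.107822·exp(-0.00584) = 0.107194
  L_IV = (1/(2.4·√(2π)))·exp(−(17.5−30.5)²/(2·2.4²)) = 0.166226·exp(-14.67014) = 7.07194e-08
Multiply by the mixture weights:
  P(Z=I)·L_I = 0.12 × 0.0234743 = 0.00281692
  P(Z=II)·L_II = 0.34 × 0.091848 = 0.0312283
  P(Z=III)·L_III = 0.37 × 0.107194 = 0.0396618
  P(Z=IV)·L_IV = 0.17 × 7.07194e-08 = 1.20223e-08
Sum: 0.00281692 + 0.0312283 + 0.0396618 + 1.20223e-08 = 0.073707
Responsibility of Subgroup II: 0.0312283 / 0.073707 ≈ 0.4237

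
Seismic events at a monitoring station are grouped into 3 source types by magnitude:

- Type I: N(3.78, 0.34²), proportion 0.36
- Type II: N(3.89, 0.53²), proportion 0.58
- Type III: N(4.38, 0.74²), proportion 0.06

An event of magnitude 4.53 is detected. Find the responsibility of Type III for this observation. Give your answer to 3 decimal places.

By Bayes' theorem, P(k | x) = π_k f_k(x) / Σ_j π_j f_j(x).
Normal densities:
  f_I = (1/(0.34·√(2π)))·exp(−(4.53−3.78)²/(2·0.34²)) = 1.173360·exp(-2.43296) = 0.102994
  f_II = (1/(0.53·√(2π)))·exp(−(4.53−3.89)²/(2·0.53²)) = 0.752721·exp(-0.72909) = 0.363075
  f_III = (1/(0.74·√(2π)))·exp(−(4.53−4.38)²/(2·0.74²)) = 0.539111·exp(-0.02054) = 0.528149
Unnormalised posteriors:
  π_I·f_I = 0.36 × 0.102994 = 0.0370777
  π_II·f_II = 0.58 × 0.363075 = 0.210584
  π_III·f_III = 0.06 × 0.528149 = 0.0316889
Normaliser: 0.0370777 + 0.210584 + 0.0316889 = 0.27935
P(Type III | 4.53) ≈ 0.113

0.113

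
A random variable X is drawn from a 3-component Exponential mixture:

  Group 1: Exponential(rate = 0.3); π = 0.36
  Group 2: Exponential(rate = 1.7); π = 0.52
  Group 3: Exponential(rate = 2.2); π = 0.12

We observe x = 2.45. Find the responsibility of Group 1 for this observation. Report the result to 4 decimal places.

P(component k | x) = π_k·f_k(x) / marginal(x), where marginal(x) = Σ_j π_j·f_j(x).
Component likelihoods at x = 2.45:
  f_1 = 0.143852
  f_2 = 0.0264005
  f_3 = 0.0100363
Unnormalised posteriors:
  π_1·f_1 = 0.36 × 0.143852 = 0.0517866
  π_2·f_2 = 0.52 × 0.0264005 = 0.0137283
  π_3·f_3 = 0.12 × 0.0100363 = 0.00120436
Normaliser: 0.0517866 + 0.0137283 + 0.00120436 = 0.0667192
Responsibility of Group 1: 0.0517866 / 0.0667192 ≈ 0.7762

0.7762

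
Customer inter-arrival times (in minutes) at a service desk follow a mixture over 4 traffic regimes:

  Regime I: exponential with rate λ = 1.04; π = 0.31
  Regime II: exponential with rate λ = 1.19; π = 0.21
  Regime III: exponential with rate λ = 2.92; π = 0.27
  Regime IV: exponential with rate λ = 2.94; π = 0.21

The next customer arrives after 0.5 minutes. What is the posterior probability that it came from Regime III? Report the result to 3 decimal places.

Posterior ∝ prior × likelihood, so P(k | x) ∝ π_k f_k(x); normalise over all components.
Exponential densities:
  L_I = 0.618301
  L_II = 0.656359
  L_III = 0.67813
  L_IV = 0.675981
Prior × likelihood for each component:
  π_I·L_I = 0.31 × 0.618301 = 0.191673
  π_II·L_II = 0.21 × 0.656359 = 0.137835
  π_III·L_III = 0.27 × 0.67813 = 0.183095
  π_IV·L_IV = 0.21 × 0.675981 = 0.141956
Normaliser: 0.191673 + 0.137835 + 0.183095 + 0.141956 = 0.65456
So the posterior for Regime III is 0.183095 / 0.65456 ≈ 0.280.

0.280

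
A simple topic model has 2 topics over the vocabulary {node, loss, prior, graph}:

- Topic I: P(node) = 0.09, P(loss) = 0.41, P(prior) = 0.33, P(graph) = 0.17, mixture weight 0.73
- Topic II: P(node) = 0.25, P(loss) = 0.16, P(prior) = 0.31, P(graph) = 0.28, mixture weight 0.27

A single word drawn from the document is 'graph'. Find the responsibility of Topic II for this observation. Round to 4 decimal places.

Posterior ∝ prior × likelihood, so P(k | x) ∝ π_k f_k(x); normalise over all components.
Evaluate each component's likelihood at the observed value:
  f_I = P(graph | comp) = 0.17
  f_II = P(graph | comp) = 0.28
Unnormalised posteriors:
  π_I·f_I = 0.73 × 0.17 = 0.1241
  π_II·f_II = 0.27 × 0.28 = 0.0756
Marginal: 0.1241 + 0.0756 = 0.1997
P(Topic II | 'graph') = 0.0756 / 0.1997 ≈ 0.3786

0.3786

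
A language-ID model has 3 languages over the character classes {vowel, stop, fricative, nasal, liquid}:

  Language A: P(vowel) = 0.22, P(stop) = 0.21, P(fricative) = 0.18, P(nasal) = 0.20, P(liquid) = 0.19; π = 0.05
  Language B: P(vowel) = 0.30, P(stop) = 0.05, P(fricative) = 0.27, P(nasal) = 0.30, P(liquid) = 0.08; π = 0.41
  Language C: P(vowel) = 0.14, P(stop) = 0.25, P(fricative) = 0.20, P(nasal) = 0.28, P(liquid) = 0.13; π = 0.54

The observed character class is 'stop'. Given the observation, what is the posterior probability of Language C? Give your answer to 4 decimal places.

0.8133

The responsibility of component k is w_k f_k(x) divided by Σ_j w_j f_j(x).
Component likelihoods at x = 'stop':
  f_A = P(stop | comp) = 0.21
  f_B = P(stop | comp) = 0.05
  f_C = P(stop | comp) = 0.25
Unnormalised posteriors:
  w_A·f_A = 0.05 × 0.21 = 0.0105
  w_B·f_B = 0.41 × 0.05 = 0.0205
  w_C·f_C = 0.54 × 0.25 = 0.135
Evidence: 0.0105 + 0.0205 + 0.135 = 0.166
P(Language C | 'stop') = 0.135 / 0.166 ≈ 0.8133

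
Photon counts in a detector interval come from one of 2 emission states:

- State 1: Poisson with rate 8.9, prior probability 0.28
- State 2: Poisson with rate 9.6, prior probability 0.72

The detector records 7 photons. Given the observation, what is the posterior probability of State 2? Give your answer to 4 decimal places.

Apply Bayes' rule: the posterior for each component is proportional to its prior times its likelihood at x.
Component likelihoods at x = 7 photons:
  L_1 = e^(−8.9)·8.9^7/7! = 0.119696
  L_2 = e^(−9.6)·9.6^7/7! = 0.100981
Multiply by the mixture weights:
  w_1·L_1 = 0.28 × 0.119696 = 0.0335148
  w_2·L_2 = 0.72 × 0.100981 = 0.0727066
Sum: 0.0335148 + 0.0727066 = 0.106221
So the posterior for State 2 is 0.0727066 / 0.106221 ≈ 0.6845.

0.6845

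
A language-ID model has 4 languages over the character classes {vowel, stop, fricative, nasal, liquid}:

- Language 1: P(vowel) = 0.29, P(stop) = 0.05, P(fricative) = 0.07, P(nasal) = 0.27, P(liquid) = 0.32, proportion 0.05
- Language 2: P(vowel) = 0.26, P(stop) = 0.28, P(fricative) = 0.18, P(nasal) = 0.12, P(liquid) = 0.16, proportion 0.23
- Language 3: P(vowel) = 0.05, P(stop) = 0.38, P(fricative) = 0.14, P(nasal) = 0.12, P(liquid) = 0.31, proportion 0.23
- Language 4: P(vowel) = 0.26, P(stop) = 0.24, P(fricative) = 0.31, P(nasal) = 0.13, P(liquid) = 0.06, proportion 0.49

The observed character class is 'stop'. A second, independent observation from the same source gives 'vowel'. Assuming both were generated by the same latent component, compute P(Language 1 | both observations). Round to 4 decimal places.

Posterior ∝ prior × likelihood, so P(k | x) ∝ π_k f_k(x); normalise over all components.
Since both observations come from the same component, the likelihood for component k is f_k(x₁)·f_k(x₂).
  p_1 = [P(stop | comp) = 0.05] × [0.29] = 0.0145
  p_2 = [P(stop | comp) = 0.28] × [0.26] = 0.0728
  p_3 = [P(stop | comp) = 0.38] × [0.05] = 0.019
  p_4 = [P(stop | comp) = 0.24] × [0.26] = 0.0624
Multiply by the mixture weights:
  π_1·p_1 = 0.05 × 0.0145 = 0.000725
  π_2·p_2 = 0.23 × 0.0728 = 0.016744
  π_3·p_3 = 0.23 × 0.019 = 0.00437
  π_4·p_4 = 0.49 × 0.0624 = 0.030576
Evidence: 0.000725 + 0.016744 + 0.00437 + 0.030576 = 0.052415
Responsibility of Language 1: 0.000725 / 0.052415 ≈ 0.0138

0.0138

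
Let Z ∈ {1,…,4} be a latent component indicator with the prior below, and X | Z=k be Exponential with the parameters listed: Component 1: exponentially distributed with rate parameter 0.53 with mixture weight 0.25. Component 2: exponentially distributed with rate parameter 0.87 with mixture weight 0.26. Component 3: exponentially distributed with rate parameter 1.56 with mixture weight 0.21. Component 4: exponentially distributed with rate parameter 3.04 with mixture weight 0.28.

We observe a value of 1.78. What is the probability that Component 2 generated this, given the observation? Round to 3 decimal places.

0.388

Posterior ∝ prior × likelihood, so P(k | x) ∝ π_k f_k(x); normalise over all components.
Exponential densities:
  L_1 = 0.20633
  L_2 = 0.184914
  L_3 = 0.0970903
  L_4 = 0.0135775
Multiply by the mixture weights:
  π_1·L_1 = 0.25 × 0.20633 = 0.0515825
  π_2·L_2 = 0.26 × 0.184914 = 0.0480778
  π_3·L_3 = 0.21 × 0.0970903 = 0.020389
  π_4·L_4 = 0.28 × 0.0135775 = 0.0038017
Sum: 0.0515825 + 0.0480778 + 0.020389 + 0.0038017 = 0.123851
P(Component 2 | the observation) ≈ 0.388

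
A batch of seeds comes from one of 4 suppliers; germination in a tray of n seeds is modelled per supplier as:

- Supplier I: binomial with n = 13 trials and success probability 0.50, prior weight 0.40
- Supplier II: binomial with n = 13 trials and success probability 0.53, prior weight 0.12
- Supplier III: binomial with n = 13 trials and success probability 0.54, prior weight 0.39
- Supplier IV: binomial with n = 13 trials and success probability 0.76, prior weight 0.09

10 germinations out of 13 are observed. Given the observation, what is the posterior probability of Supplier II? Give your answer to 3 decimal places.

P(component k | x) = P(Z=k)·f_k(x) / marginal(x), where marginal(x) = Σ_j P(Z=j)·f_j(x).
Evaluate each component's likelihood at the observed value:
  L_I = C(13,10)·0.50^10·0.50^3 = 286·0.000976562·0.125 = 0.0349121
  L_II = C(13,10)·0.53^10·0.47^3 = 286·0.00174887·0.103823 = 0.05193
  L_III = C(13,10)·0.54^10·0.46^3 = 286·0.00210833·0.097336 = 0.0586918
  L_IV = C(13,10)·0.76^10·0.24^3 = 286·0.0642889·0.013824 = 0.254177
Unnormalised posteriors:
  P(Z=I)·L_I = 0.40 × 0.0349121 = 0.0139648
  P(Z=II)·L_II = 0.12 × 0.05193 = 0.0062316
  P(Z=III)·L_III = 0.39 × 0.0586918 = 0.0228898
  P(Z=IV)·L_IV = 0.09 × 0.254177 = 0.0228759
Sum: 0.0139648 + 0.0062316 + 0.0228898 + 0.0228759 = 0.0659621
P(Supplier II | x) = 0.0062316 / 0.0659621 ≈ 0.094

0.094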